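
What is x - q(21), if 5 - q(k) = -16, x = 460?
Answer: 439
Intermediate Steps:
q(k) = 21 (q(k) = 5 - 1*(-16) = 5 + 16 = 21)
x - q(21) = 460 - 1*21 = 460 - 21 = 439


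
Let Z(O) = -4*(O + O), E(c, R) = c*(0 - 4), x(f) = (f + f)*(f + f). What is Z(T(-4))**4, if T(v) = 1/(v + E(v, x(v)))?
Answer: 16/81 ≈ 0.19753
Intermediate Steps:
x(f) = 4*f**2 (x(f) = (2*f)*(2*f) = 4*f**2)
E(c, R) = -4*c (E(c, R) = c*(-4) = -4*c)
T(v) = -1/(3*v) (T(v) = 1/(v - 4*v) = 1/(-3*v) = -1/(3*v))
Z(O) = -8*O
Z(T(-4))**4 = (-(-8)/(3*(-4)))**4 = (-(-8)*(-1)/(3*4))**4 = (-8*1/12)**4 = (-2/3)**4 = 16/81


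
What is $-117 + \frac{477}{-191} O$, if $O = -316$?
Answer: $\frac{128385}{191} \approx 672.17$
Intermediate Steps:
$-117 + \frac{477}{-191} O = -117 + \frac{477}{-191} \left(-316\right) = -117 + 477 \left(- \frac{1}{191}\right) \left(-316\right) = -117 - - \frac{150732}{191} = -117 + \frac{150732}{191} = \frac{128385}{191}$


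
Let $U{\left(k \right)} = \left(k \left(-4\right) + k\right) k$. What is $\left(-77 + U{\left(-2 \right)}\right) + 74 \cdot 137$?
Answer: $10049$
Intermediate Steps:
$U{\left(k \right)} = - 3 k^{2}$ ($U{\left(k \right)} = \left(- 4 k + k\right) k = - 3 k k = - 3 k^{2}$)
$\left(-77 + U{\left(-2 \right)}\right) + 74 \cdot 137 = \left(-77 - 3 \left(-2\right)^{2}\right) + 74 \cdot 137 = \left(-77 - 12\right) + 10138 = -89 + 10138 = 10049$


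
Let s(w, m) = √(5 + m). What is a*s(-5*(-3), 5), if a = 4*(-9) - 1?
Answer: -37*√10 ≈ -117.00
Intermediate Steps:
a = -37 (a = -36 - 1 = -37)
a*s(-5*(-3), 5) = -37*√(5 + 5) = -37*√10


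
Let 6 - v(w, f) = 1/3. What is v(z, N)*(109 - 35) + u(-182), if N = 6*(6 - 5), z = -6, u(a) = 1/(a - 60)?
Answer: 304433/726 ≈ 419.33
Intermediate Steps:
u(a) = 1/(-60 + a)
N = 6 (N = 6*1 = 6)
v(w, f) = 17/3 (v(w, f) = 6 - 1/3 = 6 - 1*⅓ = 6 - ⅓ = 17/3)
v(z, N)*(109 - 35) + u(-182) = 17*(109 - 35)/3 + 1/(-60 - 182) = (17/3)*74 + 1/(-242) = 1258/3 - 1/242 = 304433/726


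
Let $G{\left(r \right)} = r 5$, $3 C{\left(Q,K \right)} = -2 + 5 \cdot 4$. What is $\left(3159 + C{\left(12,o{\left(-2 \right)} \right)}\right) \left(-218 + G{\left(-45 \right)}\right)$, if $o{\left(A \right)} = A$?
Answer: $-1402095$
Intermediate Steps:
$C{\left(Q,K \right)} = 6$ ($C{\left(Q,K \right)} = \frac{-2 + 5 \cdot 4}{3} = \frac{-2 + 20}{3} = \frac{1}{3} \cdot 18 = 6$)
$G{\left(r \right)} = 5 r$
$\left(3159 + C{\left(12,o{\left(-2 \right)} \right)}\right) \left(-218 + G{\left(-45 \right)}\right) = \left(3159 + 6\right) \left(-218 + 5 \left(-45\right)\right) = 3165 \left(-218 - 225\right) = 3165 \left(-443\right) = -1402095$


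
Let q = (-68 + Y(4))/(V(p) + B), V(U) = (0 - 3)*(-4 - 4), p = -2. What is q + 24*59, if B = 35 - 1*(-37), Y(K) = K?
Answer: 4246/3 ≈ 1415.3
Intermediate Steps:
V(U) = 24 (V(U) = -3*(-8) = 24)
B = 72 (B = 35 + 37 = 72)
q = -⅔ (q = (-68 + 4)/(24 + 72) = -64/96 = -64*1/96 = -⅔ ≈ -0.66667)
q + 24*59 = -⅔ + 24*59 = -⅔ + 1416 = 4246/3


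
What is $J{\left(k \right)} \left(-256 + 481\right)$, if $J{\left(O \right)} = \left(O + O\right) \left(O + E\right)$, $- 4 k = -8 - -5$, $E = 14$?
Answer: $\frac{39825}{8} \approx 4978.1$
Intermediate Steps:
$k = \frac{3}{4}$ ($k = - \frac{-8 - -5}{4} = - \frac{-8 + 5}{4} = \left(- \frac{1}{4}\right) \left(-3\right) = \frac{3}{4} \approx 0.75$)
$J{\left(O \right)} = 2 O \left(14 + O\right)$ ($J{\left(O \right)} = \left(O + O\right) \left(O + 14\right) = 2 O \left(14 + O\right)$)
$J{\left(k \right)} \left(-256 + 481\right) = 2 \cdot \frac{3}{4} \left(14 + \frac{3}{4}\right) \left(-256 + 481\right) = 2 \cdot \frac{3}{4} \cdot \frac{59}{4} \cdot 225 = \frac{177}{8} \cdot 225 = \frac{39825}{8}$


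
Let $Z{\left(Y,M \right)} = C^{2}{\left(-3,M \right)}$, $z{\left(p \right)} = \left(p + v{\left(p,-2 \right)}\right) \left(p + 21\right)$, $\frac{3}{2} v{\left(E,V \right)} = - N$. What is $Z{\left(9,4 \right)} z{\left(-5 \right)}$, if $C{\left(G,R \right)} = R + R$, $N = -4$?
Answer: $- \frac{7168}{3} \approx -2389.3$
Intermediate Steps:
$v{\left(E,V \right)} = \frac{8}{3}$ ($v{\left(E,V \right)} = \frac{2 \left(\left(-1\right) \left(-4\right)\right)}{3} = \frac{2}{3} \cdot 4 = \frac{8}{3}$)
$z{\left(p \right)} = \left(21 + p\right) \left(\frac{8}{3} + p\right)$ ($z{\left(p \right)} = \left(p + \frac{8}{3}\right) \left(p + 21\right) = \left(\frac{8}{3} + p\right) \left(21 + p\right) = \left(21 + p\right) \left(\frac{8}{3} + p\right)$)
$C{\left(G,R \right)} = 2 R$
$Z{\left(Y,M \right)} = 4 M^{2}$ ($Z{\left(Y,M \right)} = \left(2 M\right)^{2} = 4 M^{2}$)
$Z{\left(9,4 \right)} z{\left(-5 \right)} = 4 \cdot 4^{2} \left(56 + \left(-5\right)^{2} + \frac{71}{3} \left(-5\right)\right) = 4 \cdot 16 \left(56 + 25 - \frac{355}{3}\right) = 64 \left(- \frac{112}{3}\right) = - \frac{7168}{3}$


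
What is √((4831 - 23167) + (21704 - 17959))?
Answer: I*√14591 ≈ 120.79*I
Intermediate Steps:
√((4831 - 23167) + (21704 - 17959)) = √(-18336 + 3745) = √(-14591) = I*√14591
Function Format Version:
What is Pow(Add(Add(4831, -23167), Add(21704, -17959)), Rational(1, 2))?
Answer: Mul(I, Pow(14591, Rational(1, 2))) ≈ Mul(120.79, I)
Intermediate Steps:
Pow(Add(Add(4831, -23167), Add(21704, -17959)), Rational(1, 2)) = Pow(Add(-18336, 3745), Rational(1, 2)) = Pow(-14591, Rational(1, 2)) = Mul(I, Pow(14591, Rational(1, 2)))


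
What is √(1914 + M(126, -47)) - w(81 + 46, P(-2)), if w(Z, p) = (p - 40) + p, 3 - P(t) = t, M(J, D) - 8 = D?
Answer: 30 + 25*√3 ≈ 73.301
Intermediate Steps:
M(J, D) = 8 + D
P(t) = 3 - t
w(Z, p) = -40 + 2*p (w(Z, p) = (-40 + p) + p = -40 + 2*p)
√(1914 + M(126, -47)) - w(81 + 46, P(-2)) = √(1914 + (8 - 47)) - (-40 + 2*(3 - 1*(-2))) = √(1914 - 39) - (-40 + 2*(3 + 2)) = √1875 - (-40 + 2*5) = 25*√3 - (-40 + 10) = 25*√3 - 1*(-30) = 25*√3 + 30 = 30 + 25*√3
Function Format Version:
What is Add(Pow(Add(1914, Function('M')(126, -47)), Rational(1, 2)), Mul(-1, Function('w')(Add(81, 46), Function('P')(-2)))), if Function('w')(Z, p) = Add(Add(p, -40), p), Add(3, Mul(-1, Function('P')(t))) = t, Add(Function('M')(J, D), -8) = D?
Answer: Add(30, Mul(25, Pow(3, Rational(1, 2)))) ≈ 73.301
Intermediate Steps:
Function('M')(J, D) = Add(8, D)
Function('P')(t) = Add(3, Mul(-1, t))
Function('w')(Z, p) = Add(-40, Mul(2, p)) (Function('w')(Z, p) = Add(Add(-40, p), p) = Add(-40, Mul(2, p)))
Add(Pow(Add(1914, Function('M')(126, -47)), Rational(1, 2)), Mul(-1, Function('w')(Add(81, 46), Function('P')(-2)))) = Add(Pow(Add(1914, Add(8, -47)), Rational(1, 2)), Mul(-1, Add(-40, Mul(2, Add(3, Mul(-1, -2)))))) = Add(Pow(Add(1914, -39), Rational(1, 2)), Mul(-1, Add(-40, Mul(2, Add(3, 2))))) = Add(Pow(1875, Rational(1, 2)), Mul(-1, Add(-40, Mul(2, 5)))) = Add(Mul(25, Pow(3, Rational(1, 2))), Mul(-1, Add(-40, 10))) = Add(Mul(25, Pow(3, Rational(1, 2))), Mul(-1, -30)) = Add(Mul(25, Pow(3, Rational(1, 2))), 30) = Add(30, Mul(25, Pow(3, Rational(1, 2))))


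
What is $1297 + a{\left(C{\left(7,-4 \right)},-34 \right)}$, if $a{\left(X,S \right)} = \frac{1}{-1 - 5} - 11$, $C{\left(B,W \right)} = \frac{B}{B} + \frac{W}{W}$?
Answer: $\frac{7715}{6} \approx 1285.8$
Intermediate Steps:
$C{\left(B,W \right)} = 2$ ($C{\left(B,W \right)} = 1 + 1 = 2$)
$a{\left(X,S \right)} = - \frac{67}{6}$ ($a{\left(X,S \right)} = \frac{1}{-6} - 11 = - \frac{1}{6} - 11 = - \frac{67}{6}$)
$1297 + a{\left(C{\left(7,-4 \right)},-34 \right)} = 1297 - \frac{67}{6} = \frac{7715}{6}$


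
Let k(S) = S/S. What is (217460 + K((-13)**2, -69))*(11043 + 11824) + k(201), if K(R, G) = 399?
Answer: 4981781754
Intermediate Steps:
k(S) = 1
(217460 + K((-13)**2, -69))*(11043 + 11824) + k(201) = (217460 + 399)*(11043 + 11824) + 1 = 217859*22867 + 1 = 4981781753 + 1 = 4981781754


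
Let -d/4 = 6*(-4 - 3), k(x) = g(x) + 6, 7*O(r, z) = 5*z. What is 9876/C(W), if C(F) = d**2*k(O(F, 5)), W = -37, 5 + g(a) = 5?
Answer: 823/14112 ≈ 0.058319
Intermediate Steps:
O(r, z) = 5*z/7 (O(r, z) = (5*z)/7 = 5*z/7)
g(a) = 0 (g(a) = -5 + 5 = 0)
k(x) = 6 (k(x) = 0 + 6 = 6)
d = 168 (d = -24*(-4 - 3) = -24*(-7) = -4*(-42) = 168)
C(F) = 169344 (C(F) = 168**2*6 = 28224*6 = 169344)
9876/C(W) = 9876/169344 = 9876*(1/169344) = 823/14112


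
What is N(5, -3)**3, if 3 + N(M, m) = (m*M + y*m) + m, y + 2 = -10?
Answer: 3375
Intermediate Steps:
y = -12 (y = -2 - 10 = -12)
N(M, m) = -3 - 11*m + M*m (N(M, m) = -3 + ((m*M - 12*m) + m) = -3 + ((M*m - 12*m) + m) = -3 + ((-12*m + M*m) + m) = -3 + (-11*m + M*m) = -3 - 11*m + M*m)
N(5, -3)**3 = (-3 - 11*(-3) + 5*(-3))**3 = (-3 + 33 - 15)**3 = 15**3 = 3375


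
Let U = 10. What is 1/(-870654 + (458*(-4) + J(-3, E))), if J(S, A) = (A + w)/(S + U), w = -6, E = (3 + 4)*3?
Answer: -7/6107387 ≈ -1.1462e-6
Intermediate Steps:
E = 21 (E = 7*3 = 21)
J(S, A) = (-6 + A)/(10 + S) (J(S, A) = (A - 6)/(S + 10) = (-6 + A)/(10 + S))
1/(-870654 + (458*(-4) + J(-3, E))) = 1/(-870654 + (458*(-4) + (-6 + 21)/(10 - 3))) = 1/(-870654 + (-1832 + 15/7)) = 1/(-870654 - 12809/7) = 1/(-6107387/7) = -7/6107387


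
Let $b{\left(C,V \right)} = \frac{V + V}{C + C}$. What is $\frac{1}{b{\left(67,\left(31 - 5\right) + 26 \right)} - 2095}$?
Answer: $- \frac{67}{140313} \approx -0.0004775$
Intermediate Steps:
$b{\left(C,V \right)} = \frac{V}{C}$ ($b{\left(C,V \right)} = \frac{2 V}{2 C} = 2 V \frac{1}{2 C} = \frac{V}{C}$)
$\frac{1}{b{\left(67,\left(31 - 5\right) + 26 \right)} - 2095} = \frac{1}{\frac{\left(31 - 5\right) + 26}{67} - 2095} = \frac{1}{\left(26 + 26\right) \frac{1}{67} - 2095} = \frac{1}{52 \cdot \frac{1}{67} - 2095} = \frac{1}{\frac{52}{67} - 2095} = \frac{1}{- \frac{140313}{67}} = - \frac{67}{140313}$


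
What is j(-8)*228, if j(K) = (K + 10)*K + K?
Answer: -5472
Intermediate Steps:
j(K) = K + K*(10 + K) (j(K) = (10 + K)*K + K = K*(10 + K) + K = K + K*(10 + K))
j(-8)*228 = -8*(11 - 8)*228 = -8*3*228 = -24*228 = -5472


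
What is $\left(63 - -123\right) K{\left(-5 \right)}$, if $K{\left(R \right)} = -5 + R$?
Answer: $-1860$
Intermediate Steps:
$\left(63 - -123\right) K{\left(-5 \right)} = \left(63 - -123\right) \left(-5 - 5\right) = \left(63 + 123\right) \left(-10\right) = 186 \left(-10\right) = -1860$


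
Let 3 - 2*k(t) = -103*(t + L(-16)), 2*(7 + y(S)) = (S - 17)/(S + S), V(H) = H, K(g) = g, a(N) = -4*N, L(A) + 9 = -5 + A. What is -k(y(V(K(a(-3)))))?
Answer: 183299/96 ≈ 1909.4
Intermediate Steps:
L(A) = -14 + A (L(A) = -9 + (-5 + A) = -14 + A)
y(S) = -7 + (-17 + S)/(4*S) (y(S) = -7 + ((S - 17)/(S + S))/2 = -7 + ((-17 + S)/((2*S)))/2 = -7 + ((-17 + S)*(1/(2*S)))/2 = -7 + ((-17 + S)/(2*S))/2 = -7 + (-17 + S)/(4*S))
k(t) = -3087/2 + 103*t/2 (k(t) = 3/2 - (-103)*(t + (-14 - 16))/2 = 3/2 - (-103)*(t - 30)/2 = 3/2 - (-103)*(-30 + t)/2 = 3/2 - (3090 - 103*t)/2 = 3/2 + (-1545 + 103*t/2) = -3087/2 + 103*t/2)
-k(y(V(K(a(-3))))) = -(-3087/2 + 103*((-17 - (-108)*(-3))/(4*((-4*(-3)))))/2) = -(-3087/2 + 103*((1/4)*(-17 - 27*12)/12)/2) = -(-3087/2 + 103*((1/4)*(1/12)*(-17 - 324))/2) = -(-3087/2 + 103*((1/4)*(1/12)*(-341))/2) = -(-3087/2 + (103/2)*(-341/48)) = -(-3087/2 - 35123/96) = -1*(-183299/96) = 183299/96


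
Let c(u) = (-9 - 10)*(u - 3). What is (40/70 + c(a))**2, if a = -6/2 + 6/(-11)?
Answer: 92544400/5929 ≈ 15609.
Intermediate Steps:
a = -39/11 (a = -6*1/2 + 6*(-1/11) = -3 - 6/11 = -39/11 ≈ -3.5455)
c(u) = 57 - 19*u (c(u) = -19*(-3 + u) = 57 - 19*u)
(40/70 + c(a))**2 = (40/70 + (57 - 19*(-39/11)))**2 = (40*(1/70) + (57 + 741/11))**2 = (4/7 + 1368/11)**2 = (9620/77)**2 = 92544400/5929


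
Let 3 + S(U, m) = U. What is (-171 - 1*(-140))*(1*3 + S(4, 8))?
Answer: -124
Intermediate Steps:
S(U, m) = -3 + U
(-171 - 1*(-140))*(1*3 + S(4, 8)) = (-171 - 1*(-140))*(1*3 + (-3 + 4)) = (-171 + 140)*(3 + 1) = -31*4 = -124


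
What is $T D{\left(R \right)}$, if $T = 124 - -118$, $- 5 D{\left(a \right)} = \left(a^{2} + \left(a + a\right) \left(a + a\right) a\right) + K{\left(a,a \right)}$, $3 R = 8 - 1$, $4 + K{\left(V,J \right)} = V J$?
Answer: $- \frac{377036}{135} \approx -2792.9$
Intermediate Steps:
$K{\left(V,J \right)} = -4 + J V$ ($K{\left(V,J \right)} = -4 + V J = -4 + J V$)
$R = \frac{7}{3}$ ($R = \frac{8 - 1}{3} = \frac{1}{3} \cdot 7 = \frac{7}{3} \approx 2.3333$)
$D{\left(a \right)} = \frac{4}{5} - \frac{4 a^{3}}{5} - \frac{2 a^{2}}{5}$ ($D{\left(a \right)} = - \frac{\left(a^{2} + \left(a + a\right) \left(a + a\right) a\right) + \left(-4 + a a\right)}{5} = - \frac{\left(a^{2} + 2 a 2 a a\right) + \left(-4 + a^{2}\right)}{5} = - \frac{\left(a^{2} + 4 a^{2} a\right) + \left(-4 + a^{2}\right)}{5} = - \frac{\left(a^{2} + 4 a^{3}\right) + \left(-4 + a^{2}\right)}{5} = - \frac{-4 + 2 a^{2} + 4 a^{3}}{5} = \frac{4}{5} - \frac{4 a^{3}}{5} - \frac{2 a^{2}}{5}$)
$T = 242$ ($T = 124 + 118 = 242$)
$T D{\left(R \right)} = 242 \left(\frac{4}{5} - \frac{4 \left(\frac{7}{3}\right)^{3}}{5} - \frac{2 \left(\frac{7}{3}\right)^{2}}{5}\right) = 242 \left(\frac{4}{5} - \frac{1372}{135} - \frac{98}{45}\right) = 242 \left(- \frac{1558}{135}\right) = - \frac{377036}{135}$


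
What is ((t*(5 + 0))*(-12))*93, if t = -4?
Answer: 22320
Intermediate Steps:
((t*(5 + 0))*(-12))*93 = (-4*(5 + 0)*(-12))*93 = (-4*5*(-12))*93 = -20*(-12)*93 = 240*93 = 22320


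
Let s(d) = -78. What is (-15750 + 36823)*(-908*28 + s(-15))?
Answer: -537403646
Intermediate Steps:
(-15750 + 36823)*(-908*28 + s(-15)) = (-15750 + 36823)*(-908*28 - 78) = 21073*(-25424 - 78) = 21073*(-25502) = -537403646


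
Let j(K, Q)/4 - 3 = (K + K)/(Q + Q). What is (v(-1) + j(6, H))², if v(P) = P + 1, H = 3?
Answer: 400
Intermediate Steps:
v(P) = 1 + P
j(K, Q) = 12 + 4*K/Q (j(K, Q) = 12 + 4*((K + K)/(Q + Q)) = 12 + 4*((2*K)/((2*Q))) = 12 + 4*((2*K)*(1/(2*Q))) = 12 + 4*(K/Q) = 12 + 4*K/Q)
(v(-1) + j(6, H))² = ((1 - 1) + (12 + 4*6/3))² = (0 + (12 + 4*6*(⅓)))² = (0 + (12 + 8))² = (0 + 20)² = 20² = 400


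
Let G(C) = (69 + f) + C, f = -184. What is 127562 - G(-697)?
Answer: 128374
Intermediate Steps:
G(C) = -115 + C (G(C) = (69 - 184) + C = -115 + C)
127562 - G(-697) = 127562 - (-115 - 697) = 127562 - 1*(-812) = 127562 + 812 = 128374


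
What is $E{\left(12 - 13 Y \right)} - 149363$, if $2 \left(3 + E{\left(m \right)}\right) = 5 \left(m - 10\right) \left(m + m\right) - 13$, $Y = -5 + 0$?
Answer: $- \frac{247155}{2} \approx -1.2358 \cdot 10^{5}$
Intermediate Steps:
$Y = -5$
$E{\left(m \right)} = - \frac{19}{2} + 5 m \left(-10 + m\right)$ ($E{\left(m \right)} = -3 + \frac{5 \left(m - 10\right) \left(m + m\right) - 13}{2} = -3 + \frac{5 \left(-10 + m\right) 2 m - 13}{2} = -3 + \frac{5 \cdot 2 m \left(-10 + m\right) - 13}{2} = -3 + \frac{10 m \left(-10 + m\right) - 13}{2} = -3 + \frac{-13 + 10 m \left(-10 + m\right)}{2} = -3 + \left(- \frac{13}{2} + 5 m \left(-10 + m\right)\right) = - \frac{19}{2} + 5 m \left(-10 + m\right)$)
$E{\left(12 - 13 Y \right)} - 149363 = \left(- \frac{19}{2} - 50 \left(12 - -65\right) + 5 \left(12 - -65\right)^{2}\right) - 149363 = \left(- \frac{19}{2} - 50 \left(12 + 65\right) + 5 \left(12 + 65\right)^{2}\right) - 149363 = \left(- \frac{19}{2} - 3850 + 5 \cdot 77^{2}\right) - 149363 = \left(- \frac{19}{2} - 3850 + 5 \cdot 5929\right) - 149363 = \left(- \frac{19}{2} - 3850 + 29645\right) - 149363 = \frac{51571}{2} - 149363 = - \frac{247155}{2}$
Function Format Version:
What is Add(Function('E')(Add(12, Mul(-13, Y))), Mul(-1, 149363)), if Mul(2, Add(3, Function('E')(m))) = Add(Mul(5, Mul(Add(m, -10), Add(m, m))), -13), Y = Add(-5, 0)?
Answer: Rational(-247155, 2) ≈ -1.2358e+5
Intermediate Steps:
Y = -5
Function('E')(m) = Add(Rational(-19, 2), Mul(5, m, Add(-10, m))) (Function('E')(m) = Add(-3, Mul(Rational(1, 2), Add(Mul(5, Mul(Add(m, -10), Add(m, m))), -13))) = Add(-3, Mul(Rational(1, 2), Add(Mul(5, Mul(Add(-10, m), Mul(2, m))), -13))) = Add(-3, Mul(Rational(1, 2), Add(Mul(5, Mul(2, m, Add(-10, m))), -13))) = Add(-3, Mul(Rational(1, 2), Add(Mul(10, m, Add(-10, m)), -13))) = Add(-3, Mul(Rational(1, 2), Add(-13, Mul(10, m, Add(-10, m))))) = Add(-3, Add(Rational(-13, 2), Mul(5, m, Add(-10, m)))) = Add(Rational(-19, 2), Mul(5, m, Add(-10, m))))
Add(Function('E')(Add(12, Mul(-13, Y))), Mul(-1, 149363)) = Add(Add(Rational(-19, 2), Mul(-50, Add(12, Mul(-13, -5))), Mul(5, Pow(Add(12, Mul(-13, -5)), 2))), Mul(-1, 149363)) = Add(Add(Rational(-19, 2), Mul(-50, Add(12, 65)), Mul(5, Pow(Add(12, 65), 2))), -149363) = Add(Add(Rational(-19, 2), Mul(-50, 77), Mul(5, Pow(77, 2))), -149363) = Add(Add(Rational(-19, 2), -3850, Mul(5, 5929)), -149363) = Add(Add(Rational(-19, 2), -3850, 29645), -149363) = Add(Rational(51571, 2), -149363) = Rational(-247155, 2)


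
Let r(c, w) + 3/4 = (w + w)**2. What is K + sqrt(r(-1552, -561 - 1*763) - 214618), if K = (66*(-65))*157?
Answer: -673530 + sqrt(27189141)/2 ≈ -6.7092e+5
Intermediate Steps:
r(c, w) = -3/4 + 4*w**2 (r(c, w) = -3/4 + (w + w)**2 = -3/4 + (2*w)**2 = -3/4 + 4*w**2)
K = -673530 (K = -4290*157 = -673530)
K + sqrt(r(-1552, -561 - 1*763) - 214618) = -673530 + sqrt((-3/4 + 4*(-561 - 1*763)**2) - 214618) = -673530 + sqrt((-3/4 + 4*(-561 - 763)**2) - 214618) = -673530 + sqrt((-3/4 + 4*(-1324)**2) - 214618) = -673530 + sqrt((-3/4 + 4*1752976) - 214618) = -673530 + sqrt((-3/4 + 7011904) - 214618) = -673530 + sqrt(28047613/4 - 214618) = -673530 + sqrt(27189141/4) = -673530 + sqrt(27189141)/2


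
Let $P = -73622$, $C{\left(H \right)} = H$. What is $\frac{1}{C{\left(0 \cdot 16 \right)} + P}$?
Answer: $- \frac{1}{73622} \approx -1.3583 \cdot 10^{-5}$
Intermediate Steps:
$\frac{1}{C{\left(0 \cdot 16 \right)} + P} = \frac{1}{0 \cdot 16 - 73622} = \frac{1}{0 - 73622} = \frac{1}{-73622} = - \frac{1}{73622}$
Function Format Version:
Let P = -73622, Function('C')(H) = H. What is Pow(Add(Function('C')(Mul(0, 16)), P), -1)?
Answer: Rational(-1, 73622) ≈ -1.3583e-5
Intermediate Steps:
Pow(Add(Function('C')(Mul(0, 16)), P), -1) = Pow(Add(Mul(0, 16), -73622), -1) = Pow(Add(0, -73622), -1) = Pow(-73622, -1) = Rational(-1, 73622)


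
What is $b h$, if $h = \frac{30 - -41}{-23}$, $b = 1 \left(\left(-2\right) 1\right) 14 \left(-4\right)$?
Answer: $- \frac{7952}{23} \approx -345.74$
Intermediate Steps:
$b = 112$ ($b = 1 \left(-2\right) 14 \left(-4\right) = \left(-2\right) 14 \left(-4\right) = \left(-28\right) \left(-4\right) = 112$)
$h = - \frac{71}{23}$ ($h = \left(30 + 41\right) \left(- \frac{1}{23}\right) = 71 \left(- \frac{1}{23}\right) = - \frac{71}{23} \approx -3.087$)
$b h = 112 \left(- \frac{71}{23}\right) = - \frac{7952}{23}$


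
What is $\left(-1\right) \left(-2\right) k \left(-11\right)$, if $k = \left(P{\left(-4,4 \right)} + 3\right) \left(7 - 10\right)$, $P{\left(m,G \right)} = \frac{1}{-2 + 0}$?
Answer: $165$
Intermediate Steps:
$P{\left(m,G \right)} = - \frac{1}{2}$ ($P{\left(m,G \right)} = \frac{1}{-2} = - \frac{1}{2}$)
$k = - \frac{15}{2}$ ($k = \left(- \frac{1}{2} + 3\right) \left(7 - 10\right) = \frac{5}{2} \left(-3\right) = - \frac{15}{2} \approx -7.5$)
$\left(-1\right) \left(-2\right) k \left(-11\right) = \left(-1\right) \left(-2\right) \left(- \frac{15}{2}\right) \left(-11\right) = 2 \left(- \frac{15}{2}\right) \left(-11\right) = \left(-15\right) \left(-11\right) = 165$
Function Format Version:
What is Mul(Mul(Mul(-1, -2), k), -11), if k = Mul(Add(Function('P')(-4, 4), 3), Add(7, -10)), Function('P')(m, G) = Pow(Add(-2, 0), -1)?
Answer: 165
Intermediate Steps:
Function('P')(m, G) = Rational(-1, 2) (Function('P')(m, G) = Pow(-2, -1) = Rational(-1, 2))
k = Rational(-15, 2) (k = Mul(Add(Rational(-1, 2), 3), Add(7, -10)) = Mul(Rational(5, 2), -3) = Rational(-15, 2) ≈ -7.5000)
Mul(Mul(Mul(-1, -2), k), -11) = Mul(Mul(Mul(-1, -2), Rational(-15, 2)), -11) = Mul(Mul(2, Rational(-15, 2)), -11) = Mul(-15, -11) = 165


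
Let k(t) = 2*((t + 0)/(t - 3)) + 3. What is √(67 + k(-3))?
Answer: √71 ≈ 8.4261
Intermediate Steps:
k(t) = 3 + 2*t/(-3 + t) (k(t) = 2*(t/(-3 + t)) + 3 = 2*t/(-3 + t) + 3 = 3 + 2*t/(-3 + t))
√(67 + k(-3)) = √(67 + (-9 + 5*(-3))/(-3 - 3)) = √(67 + (-9 - 15)/(-6)) = √(67 - ⅙*(-24)) = √(67 + 4) = √71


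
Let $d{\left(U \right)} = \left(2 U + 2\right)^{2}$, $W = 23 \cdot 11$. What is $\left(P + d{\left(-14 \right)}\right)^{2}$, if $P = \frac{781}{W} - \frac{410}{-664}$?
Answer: $\frac{26938414789729}{58308496} \approx 4.62 \cdot 10^{5}$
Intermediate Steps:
$W = 253$
$d{\left(U \right)} = \left(2 + 2 U\right)^{2}$
$P = \frac{28287}{7636}$ ($P = \frac{781}{253} - \frac{410}{-664} = 781 \cdot \frac{1}{253} - - \frac{205}{332} = \frac{71}{23} + \frac{205}{332} = \frac{28287}{7636} \approx 3.7044$)
$\left(P + d{\left(-14 \right)}\right)^{2} = \left(\frac{28287}{7636} + 4 \left(1 - 14\right)^{2}\right)^{2} = \left(\frac{28287}{7636} + 4 \left(-13\right)^{2}\right)^{2} = \left(\frac{28287}{7636} + 4 \cdot 169\right)^{2} = \left(\frac{28287}{7636} + 676\right)^{2} = \left(\frac{5190223}{7636}\right)^{2} = \frac{26938414789729}{58308496}$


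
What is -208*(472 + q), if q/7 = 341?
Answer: -594672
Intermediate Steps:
q = 2387 (q = 7*341 = 2387)
-208*(472 + q) = -208*(472 + 2387) = -208*2859 = -594672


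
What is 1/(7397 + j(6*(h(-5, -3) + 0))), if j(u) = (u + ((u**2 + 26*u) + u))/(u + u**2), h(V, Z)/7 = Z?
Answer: 125/924723 ≈ 0.00013518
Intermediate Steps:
h(V, Z) = 7*Z
j(u) = (u**2 + 28*u)/(u + u**2) (j(u) = (u + (u**2 + 27*u))/(u + u**2) = (u**2 + 28*u)/(u + u**2))
1/(7397 + j(6*(h(-5, -3) + 0))) = 1/(7397 + (28 + 6*(7*(-3) + 0))/(1 + 6*(7*(-3) + 0))) = 1/(7397 + (28 + 6*(-21 + 0))/(1 + 6*(-21 + 0))) = 1/(7397 + (28 + 6*(-21))/(1 + 6*(-21))) = 1/(7397 + (28 - 126)/(1 - 126)) = 1/(7397 - 98/(-125)) = 1/(7397 - 1/125*(-98)) = 1/(7397 + 98/125) = 1/(924723/125) = 125/924723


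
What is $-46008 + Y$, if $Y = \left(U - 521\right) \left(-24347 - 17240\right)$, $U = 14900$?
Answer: $-598025481$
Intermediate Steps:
$Y = -597979473$ ($Y = \left(14900 - 521\right) \left(-24347 - 17240\right) = 14379 \left(-41587\right) = -597979473$)
$-46008 + Y = -46008 - 597979473 = -598025481$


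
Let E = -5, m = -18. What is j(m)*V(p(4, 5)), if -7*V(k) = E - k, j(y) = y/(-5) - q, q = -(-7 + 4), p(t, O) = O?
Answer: 6/7 ≈ 0.85714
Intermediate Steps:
q = 3 (q = -1*(-3) = 3)
j(y) = -3 - y/5 (j(y) = y/(-5) - 1*3 = y*(-⅕) - 3 = -y/5 - 3 = -3 - y/5)
V(k) = 5/7 + k/7 (V(k) = -(-5 - k)/7 = 5/7 + k/7)
j(m)*V(p(4, 5)) = (-3 - ⅕*(-18))*(5/7 + (⅐)*5) = (-3 + 18/5)*(5/7 + 5/7) = (⅗)*(10/7) = 6/7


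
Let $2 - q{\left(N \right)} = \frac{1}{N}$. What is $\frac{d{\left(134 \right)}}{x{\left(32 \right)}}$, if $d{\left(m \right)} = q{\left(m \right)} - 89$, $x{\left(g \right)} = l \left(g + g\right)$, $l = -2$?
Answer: $\frac{11659}{17152} \approx 0.67975$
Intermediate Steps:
$x{\left(g \right)} = - 4 g$ ($x{\left(g \right)} = - 2 \left(g + g\right) = - 2 \cdot 2 g = - 4 g$)
$q{\left(N \right)} = 2 - \frac{1}{N}$
$d{\left(m \right)} = -87 - \frac{1}{m}$ ($d{\left(m \right)} = \left(2 - \frac{1}{m}\right) - 89 = -87 - \frac{1}{m}$)
$\frac{d{\left(134 \right)}}{x{\left(32 \right)}} = \frac{-87 - \frac{1}{134}}{\left(-4\right) 32} = \frac{-87 - \frac{1}{134}}{-128} = \left(-87 - \frac{1}{134}\right) \left(- \frac{1}{128}\right) = \left(- \frac{11659}{134}\right) \left(- \frac{1}{128}\right) = \frac{11659}{17152}$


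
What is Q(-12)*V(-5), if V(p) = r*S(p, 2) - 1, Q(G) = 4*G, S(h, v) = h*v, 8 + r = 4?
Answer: -1872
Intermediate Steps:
r = -4 (r = -8 + 4 = -4)
V(p) = -1 - 8*p (V(p) = -4*p*2 - 1 = -8*p - 1 = -1 - 8*p)
Q(-12)*V(-5) = (4*(-12))*(-1 - 8*(-5)) = -48*(-1 + 40) = -48*39 = -1872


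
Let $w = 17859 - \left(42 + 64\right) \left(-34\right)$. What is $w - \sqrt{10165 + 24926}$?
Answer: $21463 - 3 \sqrt{3899} \approx 21276.0$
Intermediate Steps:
$w = 21463$ ($w = 17859 - 106 \left(-34\right) = 17859 - -3604 = 17859 + 3604 = 21463$)
$w - \sqrt{10165 + 24926} = 21463 - \sqrt{10165 + 24926} = 21463 - \sqrt{35091} = 21463 - 3 \sqrt{3899}$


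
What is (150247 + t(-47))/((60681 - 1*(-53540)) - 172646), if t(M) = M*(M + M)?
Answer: -10311/3895 ≈ -2.6472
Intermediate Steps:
t(M) = 2*M² (t(M) = M*(2*M) = 2*M²)
(150247 + t(-47))/((60681 - 1*(-53540)) - 172646) = (150247 + 2*(-47)²)/((60681 - 1*(-53540)) - 172646) = (150247 + 2*2209)/((60681 + 53540) - 172646) = (150247 + 4418)/(114221 - 172646) = 154665/(-58425) = 154665*(-1/58425) = -10311/3895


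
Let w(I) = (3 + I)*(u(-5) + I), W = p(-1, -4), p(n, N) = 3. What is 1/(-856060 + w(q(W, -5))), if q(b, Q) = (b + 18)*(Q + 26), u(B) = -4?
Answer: -1/662032 ≈ -1.5105e-6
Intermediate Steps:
W = 3
q(b, Q) = (18 + b)*(26 + Q)
w(I) = (-4 + I)*(3 + I) (w(I) = (3 + I)*(-4 + I) = (-4 + I)*(3 + I))
1/(-856060 + w(q(W, -5))) = 1/(-856060 + (-12 + (468 + 18*(-5) + 26*3 - 5*3)² - (468 + 18*(-5) + 26*3 - 5*3))) = 1/(-856060 + (-12 + (468 - 90 + 78 - 15)² - (468 - 90 + 78 - 15))) = 1/(-856060 + (-12 + 441² - 1*441)) = 1/(-856060 + (-12 + 194481 - 441)) = 1/(-856060 + 194028) = 1/(-662032) = -1/662032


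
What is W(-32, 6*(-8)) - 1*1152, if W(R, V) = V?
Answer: -1200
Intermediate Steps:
W(-32, 6*(-8)) - 1*1152 = 6*(-8) - 1*1152 = -48 - 1152 = -1200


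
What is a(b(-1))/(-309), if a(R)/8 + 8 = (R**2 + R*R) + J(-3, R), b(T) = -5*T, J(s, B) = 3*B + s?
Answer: -144/103 ≈ -1.3981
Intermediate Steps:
J(s, B) = s + 3*B
a(R) = -88 + 16*R**2 + 24*R (a(R) = -64 + 8*((R**2 + R*R) + (-3 + 3*R)) = -64 + 8*((R**2 + R**2) + (-3 + 3*R)) = -64 + 8*(2*R**2 + (-3 + 3*R)) = -64 + 8*(-3 + 2*R**2 + 3*R) = -64 + (-24 + 16*R**2 + 24*R) = -88 + 16*R**2 + 24*R)
a(b(-1))/(-309) = (-88 + 16*(-5*(-1))**2 + 24*(-5*(-1)))/(-309) = (-88 + 16*5**2 + 24*5)*(-1/309) = (-88 + 16*25 + 120)*(-1/309) = (-88 + 400 + 120)*(-1/309) = 432*(-1/309) = -144/103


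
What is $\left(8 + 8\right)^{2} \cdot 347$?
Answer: $88832$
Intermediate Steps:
$\left(8 + 8\right)^{2} \cdot 347 = 16^{2} \cdot 347 = 256 \cdot 347 = 88832$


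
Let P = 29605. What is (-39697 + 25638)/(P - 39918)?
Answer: 14059/10313 ≈ 1.3632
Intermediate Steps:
(-39697 + 25638)/(P - 39918) = (-39697 + 25638)/(29605 - 39918) = -14059/(-10313) = -14059*(-1/10313) = 14059/10313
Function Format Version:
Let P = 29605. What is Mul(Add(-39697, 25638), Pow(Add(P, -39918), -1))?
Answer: Rational(14059, 10313) ≈ 1.3632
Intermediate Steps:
Mul(Add(-39697, 25638), Pow(Add(P, -39918), -1)) = Mul(Add(-39697, 25638), Pow(Add(29605, -39918), -1)) = Mul(-14059, Pow(-10313, -1)) = Mul(-14059, Rational(-1, 10313)) = Rational(14059, 10313)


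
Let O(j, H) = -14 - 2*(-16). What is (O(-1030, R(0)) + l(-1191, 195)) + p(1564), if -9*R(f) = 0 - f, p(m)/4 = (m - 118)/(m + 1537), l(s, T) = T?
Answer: 666297/3101 ≈ 214.87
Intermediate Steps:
p(m) = 4*(-118 + m)/(1537 + m) (p(m) = 4*((m - 118)/(m + 1537)) = 4*((-118 + m)/(1537 + m)) = 4*(-118 + m)/(1537 + m))
R(f) = f/9 (R(f) = -(0 - f)/9 = -(-1)*f/9 = f/9)
O(j, H) = 18 (O(j, H) = -14 + 32 = 18)
(O(-1030, R(0)) + l(-1191, 195)) + p(1564) = (18 + 195) + 4*(-118 + 1564)/(1537 + 1564) = 213 + 4*1446/3101 = 213 + 4*(1/3101)*1446 = 213 + 5784/3101 = 666297/3101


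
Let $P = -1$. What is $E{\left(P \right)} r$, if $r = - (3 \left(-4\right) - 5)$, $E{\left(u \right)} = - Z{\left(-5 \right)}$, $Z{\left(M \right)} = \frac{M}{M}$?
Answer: $-17$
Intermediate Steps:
$Z{\left(M \right)} = 1$
$E{\left(u \right)} = -1$ ($E{\left(u \right)} = \left(-1\right) 1 = -1$)
$r = 17$ ($r = - (-12 - 5) = \left(-1\right) \left(-17\right) = 17$)
$E{\left(P \right)} r = \left(-1\right) 17 = -17$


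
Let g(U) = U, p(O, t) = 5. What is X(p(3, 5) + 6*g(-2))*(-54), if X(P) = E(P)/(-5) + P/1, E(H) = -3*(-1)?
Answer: 2052/5 ≈ 410.40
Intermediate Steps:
E(H) = 3
X(P) = -⅗ + P (X(P) = 3/(-5) + P/1 = 3*(-⅕) + P*1 = -⅗ + P)
X(p(3, 5) + 6*g(-2))*(-54) = (-⅗ + (5 + 6*(-2)))*(-54) = (-⅗ + (5 - 12))*(-54) = (-⅗ - 7)*(-54) = -38/5*(-54) = 2052/5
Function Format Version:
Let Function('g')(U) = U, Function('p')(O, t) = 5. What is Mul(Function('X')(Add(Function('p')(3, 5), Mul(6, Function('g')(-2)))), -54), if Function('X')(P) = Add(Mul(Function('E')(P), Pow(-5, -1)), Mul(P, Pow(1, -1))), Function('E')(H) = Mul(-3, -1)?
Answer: Rational(2052, 5) ≈ 410.40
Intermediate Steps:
Function('E')(H) = 3
Function('X')(P) = Add(Rational(-3, 5), P) (Function('X')(P) = Add(Mul(3, Pow(-5, -1)), Mul(P, Pow(1, -1))) = Add(Mul(3, Rational(-1, 5)), Mul(P, 1)) = Add(Rational(-3, 5), P))
Mul(Function('X')(Add(Function('p')(3, 5), Mul(6, Function('g')(-2)))), -54) = Mul(Add(Rational(-3, 5), Add(5, Mul(6, -2))), -54) = Mul(Add(Rational(-3, 5), Add(5, -12)), -54) = Mul(Add(Rational(-3, 5), -7), -54) = Mul(Rational(-38, 5), -54) = Rational(2052, 5)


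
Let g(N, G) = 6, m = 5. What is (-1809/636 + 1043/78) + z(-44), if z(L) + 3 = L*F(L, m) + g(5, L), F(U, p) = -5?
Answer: 1930805/8268 ≈ 233.53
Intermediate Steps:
z(L) = 3 - 5*L (z(L) = -3 + (L*(-5) + 6) = -3 + (-5*L + 6) = -3 + (6 - 5*L) = 3 - 5*L)
(-1809/636 + 1043/78) + z(-44) = (-1809/636 + 1043/78) + (3 - 5*(-44)) = (-1809*1/636 + 1043*(1/78)) + (3 + 220) = (-603/212 + 1043/78) + 223 = 87041/8268 + 223 = 1930805/8268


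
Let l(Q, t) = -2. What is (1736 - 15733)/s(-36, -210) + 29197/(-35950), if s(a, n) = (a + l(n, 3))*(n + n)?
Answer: -96917627/57376200 ≈ -1.6892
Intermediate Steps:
s(a, n) = 2*n*(-2 + a) (s(a, n) = (a - 2)*(n + n) = (-2 + a)*(2*n) = 2*n*(-2 + a))
(1736 - 15733)/s(-36, -210) + 29197/(-35950) = (1736 - 15733)/((2*(-210)*(-2 - 36))) + 29197/(-35950) = -13997/(2*(-210)*(-38)) + 29197*(-1/35950) = -13997/15960 - 29197/35950 = -96917627/57376200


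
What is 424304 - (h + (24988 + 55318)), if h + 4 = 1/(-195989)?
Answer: 67420607979/195989 ≈ 3.4400e+5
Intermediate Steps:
h = -783957/195989 (h = -4 + 1/(-195989) = -4 - 1/195989 = -783957/195989 ≈ -4.0000)
424304 - (h + (24988 + 55318)) = 424304 - (-783957/195989 + (24988 + 55318)) = 424304 - (-783957/195989 + 80306) = 424304 - 1*15738308677/195989 = 424304 - 15738308677/195989 = 67420607979/195989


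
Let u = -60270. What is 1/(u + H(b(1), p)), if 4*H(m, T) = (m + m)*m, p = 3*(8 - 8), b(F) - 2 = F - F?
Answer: -1/60268 ≈ -1.6593e-5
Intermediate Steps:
b(F) = 2 (b(F) = 2 + (F - F) = 2 + 0 = 2)
p = 0 (p = 3*0 = 0)
H(m, T) = m²/2 (H(m, T) = ((m + m)*m)/4 = ((2*m)*m)/4 = (2*m²)/4 = m²/2)
1/(u + H(b(1), p)) = 1/(-60270 + (½)*2²) = 1/(-60270 + (½)*4) = 1/(-60270 + 2) = 1/(-60268) = -1/60268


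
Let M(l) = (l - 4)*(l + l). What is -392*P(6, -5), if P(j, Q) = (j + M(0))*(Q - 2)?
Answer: 16464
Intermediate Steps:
M(l) = 2*l*(-4 + l) (M(l) = (-4 + l)*(2*l) = 2*l*(-4 + l))
P(j, Q) = j*(-2 + Q) (P(j, Q) = (j + 2*0*(-4 + 0))*(Q - 2) = (j + 2*0*(-4))*(-2 + Q) = (j + 0)*(-2 + Q) = j*(-2 + Q))
-392*P(6, -5) = -2352*(-2 - 5) = -2352*(-7) = -392*(-42) = 16464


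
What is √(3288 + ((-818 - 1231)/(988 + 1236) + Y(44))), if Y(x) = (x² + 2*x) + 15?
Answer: √1646482661/556 ≈ 72.980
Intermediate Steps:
Y(x) = 15 + x² + 2*x
√(3288 + ((-818 - 1231)/(988 + 1236) + Y(44))) = √(3288 + ((-818 - 1231)/(988 + 1236) + (15 + 44² + 2*44))) = √(3288 + (-2049/2224 + (15 + 1936 + 88))) = √(3288 + (-2049*1/2224 + 2039)) = √(3288 + (-2049/2224 + 2039)) = √(3288 + 4532687/2224) = √(11845199/2224) = √1646482661/556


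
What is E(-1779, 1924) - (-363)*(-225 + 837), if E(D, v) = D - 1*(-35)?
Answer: 220412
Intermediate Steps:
E(D, v) = 35 + D (E(D, v) = D + 35 = 35 + D)
E(-1779, 1924) - (-363)*(-225 + 837) = (35 - 1779) - (-363)*(-225 + 837) = -1744 - (-363)*612 = -1744 - 1*(-222156) = -1744 + 222156 = 220412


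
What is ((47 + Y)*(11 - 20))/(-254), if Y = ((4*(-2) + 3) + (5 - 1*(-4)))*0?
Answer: 423/254 ≈ 1.6654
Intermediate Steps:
Y = 0 (Y = ((-8 + 3) + (5 + 4))*0 = (-5 + 9)*0 = 4*0 = 0)
((47 + Y)*(11 - 20))/(-254) = ((47 + 0)*(11 - 20))/(-254) = (47*(-9))*(-1/254) = -423*(-1/254) = 423/254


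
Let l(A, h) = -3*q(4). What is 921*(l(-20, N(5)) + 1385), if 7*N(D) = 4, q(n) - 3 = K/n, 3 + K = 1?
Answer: 2537355/2 ≈ 1.2687e+6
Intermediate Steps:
K = -2 (K = -3 + 1 = -2)
q(n) = 3 - 2/n
N(D) = 4/7 (N(D) = (⅐)*4 = 4/7)
l(A, h) = -15/2 (l(A, h) = -3*(3 - 2/4) = -3*(3 - 2*¼) = -3*(3 - ½) = -3*5/2 = -15/2)
921*(l(-20, N(5)) + 1385) = 921*(-15/2 + 1385) = 921*(2755/2) = 2537355/2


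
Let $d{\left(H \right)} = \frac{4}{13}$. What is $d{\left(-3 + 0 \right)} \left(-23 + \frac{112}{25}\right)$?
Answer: $- \frac{1852}{325} \approx -5.6985$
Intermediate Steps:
$d{\left(H \right)} = \frac{4}{13}$ ($d{\left(H \right)} = 4 \cdot \frac{1}{13} = \frac{4}{13}$)
$d{\left(-3 + 0 \right)} \left(-23 + \frac{112}{25}\right) = \frac{4 \left(-23 + \frac{112}{25}\right)}{13} = \frac{4}{13} \left(- \frac{463}{25}\right) = - \frac{1852}{325}$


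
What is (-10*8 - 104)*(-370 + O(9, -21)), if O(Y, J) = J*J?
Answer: -13064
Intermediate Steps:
O(Y, J) = J²
(-10*8 - 104)*(-370 + O(9, -21)) = (-10*8 - 104)*(-370 + (-21)²) = (-80 - 104)*(-370 + 441) = -184*71 = -13064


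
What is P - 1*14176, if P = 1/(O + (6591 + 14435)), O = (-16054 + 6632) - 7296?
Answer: -61070207/4308 ≈ -14176.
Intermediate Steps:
O = -16718 (O = -9422 - 7296 = -16718)
P = 1/4308 (P = 1/(-16718 + (6591 + 14435)) = 1/(-16718 + 21026) = 1/4308 ≈ 0.00023213)
P - 1*14176 = 1/4308 - 1*14176 = 1/4308 - 14176 = -61070207/4308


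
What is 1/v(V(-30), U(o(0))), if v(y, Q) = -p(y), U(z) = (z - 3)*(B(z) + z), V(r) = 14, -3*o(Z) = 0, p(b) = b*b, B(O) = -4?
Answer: -1/196 ≈ -0.0051020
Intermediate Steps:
p(b) = b²
o(Z) = 0 (o(Z) = -⅓*0 = 0)
U(z) = (-4 + z)*(-3 + z) (U(z) = (z - 3)*(-4 + z) = (-3 + z)*(-4 + z) = (-4 + z)*(-3 + z))
v(y, Q) = -y²
1/v(V(-30), U(o(0))) = 1/(-1*14²) = 1/(-1*196) = 1/(-196) = -1/196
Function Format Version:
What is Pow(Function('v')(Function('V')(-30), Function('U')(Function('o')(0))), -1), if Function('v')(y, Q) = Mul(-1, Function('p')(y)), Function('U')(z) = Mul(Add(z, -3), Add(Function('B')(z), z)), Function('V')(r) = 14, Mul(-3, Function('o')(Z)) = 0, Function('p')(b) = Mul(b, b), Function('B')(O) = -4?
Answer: Rational(-1, 196) ≈ -0.0051020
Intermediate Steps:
Function('p')(b) = Pow(b, 2)
Function('o')(Z) = 0 (Function('o')(Z) = Mul(Rational(-1, 3), 0) = 0)
Function('U')(z) = Mul(Add(-4, z), Add(-3, z)) (Function('U')(z) = Mul(Add(z, -3), Add(-4, z)) = Mul(Add(-3, z), Add(-4, z)) = Mul(Add(-4, z), Add(-3, z)))
Function('v')(y, Q) = Mul(-1, Pow(y, 2))
Pow(Function('v')(Function('V')(-30), Function('U')(Function('o')(0))), -1) = Pow(Mul(-1, Pow(14, 2)), -1) = Pow(Mul(-1, 196), -1) = Pow(-196, -1) = Rational(-1, 196)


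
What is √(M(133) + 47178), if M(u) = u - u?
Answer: 3*√5242 ≈ 217.21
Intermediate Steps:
M(u) = 0
√(M(133) + 47178) = √(0 + 47178) = √47178 = 3*√5242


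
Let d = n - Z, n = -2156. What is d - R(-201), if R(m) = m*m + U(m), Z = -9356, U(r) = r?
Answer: -33000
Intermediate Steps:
d = 7200 (d = -2156 - 1*(-9356) = -2156 + 9356 = 7200)
R(m) = m + m² (R(m) = m*m + m = m² + m = m + m²)
d - R(-201) = 7200 - (-201)*(1 - 201) = 7200 - (-201)*(-200) = 7200 - 1*40200 = 7200 - 40200 = -33000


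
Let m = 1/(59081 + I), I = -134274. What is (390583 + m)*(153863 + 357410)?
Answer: 15015631708050414/75193 ≈ 1.9969e+11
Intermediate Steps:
m = -1/75193 (m = 1/(59081 - 134274) = 1/(-75193) = -1/75193 ≈ -1.3299e-5)
(390583 + m)*(153863 + 357410) = (390583 - 1/75193)*(153863 + 357410) = (29369107518/75193)*511273 = 15015631708050414/75193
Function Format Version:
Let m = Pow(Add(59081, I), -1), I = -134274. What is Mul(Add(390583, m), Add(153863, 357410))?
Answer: Rational(15015631708050414, 75193) ≈ 1.9969e+11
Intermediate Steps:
m = Rational(-1, 75193) (m = Pow(Add(59081, -134274), -1) = Pow(-75193, -1) = Rational(-1, 75193) ≈ -1.3299e-5)
Mul(Add(390583, m), Add(153863, 357410)) = Mul(Add(390583, Rational(-1, 75193)), Add(153863, 357410)) = Mul(Rational(29369107518, 75193), 511273) = Rational(15015631708050414, 75193)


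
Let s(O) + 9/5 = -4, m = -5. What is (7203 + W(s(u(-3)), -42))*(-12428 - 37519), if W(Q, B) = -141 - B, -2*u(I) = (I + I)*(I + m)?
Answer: -354823488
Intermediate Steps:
u(I) = -I*(-5 + I) (u(I) = -(I + I)*(I - 5)/2 = -2*I*(-5 + I)/2 = -I*(-5 + I))
s(O) = -29/5 (s(O) = -9/5 - 4 = -29/5)
(7203 + W(s(u(-3)), -42))*(-12428 - 37519) = (7203 + (-141 - 1*(-42)))*(-12428 - 37519) = (7203 + (-141 + 42))*(-49947) = (7203 - 99)*(-49947) = 7104*(-49947) = -354823488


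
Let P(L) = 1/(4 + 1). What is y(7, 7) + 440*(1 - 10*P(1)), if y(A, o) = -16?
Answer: -456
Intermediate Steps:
P(L) = ⅕ (P(L) = 1/5 = ⅕)
y(7, 7) + 440*(1 - 10*P(1)) = -16 + 440*(1 - 10*⅕) = -16 + 440*(1 - 2) = -16 + 440*(-1) = -16 - 440 = -456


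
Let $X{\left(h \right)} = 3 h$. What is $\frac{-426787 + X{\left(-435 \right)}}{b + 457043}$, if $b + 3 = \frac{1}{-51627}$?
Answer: $- \frac{22101105684}{23595604079} \approx -0.93666$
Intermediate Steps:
$b = - \frac{154882}{51627}$ ($b = -3 + \frac{1}{-51627} = -3 - \frac{1}{51627} = - \frac{154882}{51627} \approx -3.0$)
$\frac{-426787 + X{\left(-435 \right)}}{b + 457043} = \frac{-426787 + 3 \left(-435\right)}{- \frac{154882}{51627} + 457043} = \frac{-426787 - 1305}{\frac{23595604079}{51627}} = \left(-428092\right) \frac{51627}{23595604079} = - \frac{22101105684}{23595604079}$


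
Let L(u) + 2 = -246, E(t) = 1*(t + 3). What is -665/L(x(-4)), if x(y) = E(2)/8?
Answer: 665/248 ≈ 2.6814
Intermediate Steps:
E(t) = 3 + t (E(t) = 1*(3 + t) = 3 + t)
x(y) = 5/8 (x(y) = (3 + 2)/8 = 5*(⅛) = 5/8)
L(u) = -248 (L(u) = -2 - 246 = -248)
-665/L(x(-4)) = -665/(-248) = -665*(-1/248) = 665/248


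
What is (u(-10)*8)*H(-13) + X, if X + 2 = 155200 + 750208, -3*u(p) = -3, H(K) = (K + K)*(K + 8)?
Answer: 906446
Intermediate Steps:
H(K) = 2*K*(8 + K) (H(K) = (2*K)*(8 + K) = 2*K*(8 + K))
u(p) = 1 (u(p) = -1/3*(-3) = 1)
X = 905406 (X = -2 + (155200 + 750208) = -2 + 905408 = 905406)
(u(-10)*8)*H(-13) + X = (1*8)*(2*(-13)*(8 - 13)) + 905406 = 8*(2*(-13)*(-5)) + 905406 = 8*130 + 905406 = 1040 + 905406 = 906446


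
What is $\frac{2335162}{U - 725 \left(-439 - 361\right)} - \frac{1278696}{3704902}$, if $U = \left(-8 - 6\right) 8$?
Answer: $\frac{1977511474519}{537107052744} \approx 3.6818$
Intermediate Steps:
$U = -112$ ($U = \left(-14\right) 8 = -112$)
$\frac{2335162}{U - 725 \left(-439 - 361\right)} - \frac{1278696}{3704902} = \frac{2335162}{-112 - 725 \left(-439 - 361\right)} - \frac{1278696}{3704902} = \frac{2335162}{-112 - 725 \left(-439 - 361\right)} - \frac{639348}{1852451} = \frac{2335162}{-112 - -580000} - \frac{639348}{1852451} = \frac{2335162}{-112 + 580000} - \frac{639348}{1852451} = \frac{2335162}{579888} - \frac{639348}{1852451} = 2335162 \cdot \frac{1}{579888} - \frac{639348}{1852451} = \frac{1167581}{289944} - \frac{639348}{1852451} = \frac{1977511474519}{537107052744}$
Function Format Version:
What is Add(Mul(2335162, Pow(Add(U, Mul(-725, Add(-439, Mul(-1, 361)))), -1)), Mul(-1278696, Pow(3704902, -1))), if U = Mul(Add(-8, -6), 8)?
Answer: Rational(1977511474519, 537107052744) ≈ 3.6818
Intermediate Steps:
U = -112 (U = Mul(-14, 8) = -112)
Add(Mul(2335162, Pow(Add(U, Mul(-725, Add(-439, Mul(-1, 361)))), -1)), Mul(-1278696, Pow(3704902, -1))) = Add(Mul(2335162, Pow(Add(-112, Mul(-725, Add(-439, Mul(-1, 361)))), -1)), Mul(-1278696, Pow(3704902, -1))) = Add(Mul(2335162, Pow(Add(-112, Mul(-725, Add(-439, -361))), -1)), Mul(-1278696, Rational(1, 3704902))) = Add(Mul(2335162, Pow(Add(-112, Mul(-725, -800)), -1)), Rational(-639348, 1852451)) = Add(Mul(2335162, Pow(Add(-112, 580000), -1)), Rational(-639348, 1852451)) = Add(Mul(2335162, Pow(579888, -1)), Rational(-639348, 1852451)) = Add(Mul(2335162, Rational(1, 579888)), Rational(-639348, 1852451)) = Add(Rational(1167581, 289944), Rational(-639348, 1852451)) = Rational(1977511474519, 537107052744)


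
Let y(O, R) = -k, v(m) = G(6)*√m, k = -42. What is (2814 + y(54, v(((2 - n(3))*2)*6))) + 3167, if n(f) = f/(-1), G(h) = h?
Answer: 6023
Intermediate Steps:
n(f) = -f (n(f) = f*(-1) = -f)
v(m) = 6*√m
y(O, R) = 42 (y(O, R) = -1*(-42) = 42)
(2814 + y(54, v(((2 - n(3))*2)*6))) + 3167 = (2814 + 42) + 3167 = 2856 + 3167 = 6023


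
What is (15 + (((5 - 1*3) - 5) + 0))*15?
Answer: 180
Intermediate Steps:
(15 + (((5 - 1*3) - 5) + 0))*15 = (15 + (((5 - 3) - 5) + 0))*15 = (15 + ((2 - 5) + 0))*15 = (15 + (-3 + 0))*15 = (15 - 3)*15 = 12*15 = 180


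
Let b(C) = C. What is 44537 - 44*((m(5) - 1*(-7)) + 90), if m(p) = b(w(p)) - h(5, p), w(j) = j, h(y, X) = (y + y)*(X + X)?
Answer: 44449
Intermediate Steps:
h(y, X) = 4*X*y (h(y, X) = (2*y)*(2*X) = 4*X*y)
m(p) = -19*p (m(p) = p - 4*p*5 = p - 20*p = -19*p)
44537 - 44*((m(5) - 1*(-7)) + 90) = 44537 - 44*((-19*5 - 1*(-7)) + 90) = 44537 - 44*((-95 + 7) + 90) = 44537 - 44*(-88 + 90) = 44537 - 44*2 = 44537 - 1*88 = 44537 - 88 = 44449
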